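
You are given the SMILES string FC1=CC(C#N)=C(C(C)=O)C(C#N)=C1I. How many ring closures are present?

1

In SMILES, each pair of matching ring-closure digits denotes one ring-closing bond; the number of such bonds equals the number of independent rings.
Ring-closure bonds here: 1.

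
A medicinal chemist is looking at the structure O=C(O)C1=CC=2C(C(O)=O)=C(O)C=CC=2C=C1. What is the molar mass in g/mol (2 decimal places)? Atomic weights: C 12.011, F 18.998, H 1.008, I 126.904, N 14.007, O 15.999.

First, the molecular formula is C12H8O5 (counting implicit H from valence).
  C: 12 × 12.011 = 144.132
  H: 8 × 1.008 = 8.064
  O: 5 × 15.999 = 79.995
Sum: 12×12.011 + 8×1.008 + 5×15.999 = 232.191 → 232.19 g/mol.

232.19 g/mol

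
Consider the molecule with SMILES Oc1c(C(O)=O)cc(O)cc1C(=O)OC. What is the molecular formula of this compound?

Walk through each heavy atom and fill implicit hydrogens from standard valence (C 4, N 3, O 2, S 2, halogen 1); for lowercase aromatic atoms, an aromatic c carries 1 H when it has two neighbours and 0 H with three, and aromatic n carries 0 H:
  atom 1: O, bond orders sum to 1 (valence 2) → 1 H
  atom 2: aromatic c, 3 neighbours → 0 H
  atom 3: aromatic c, 3 neighbours → 0 H
  atom 4: C, bond orders sum to 4 (valence 4) → 0 H
  atom 5: O, bond orders sum to 1 (valence 2) → 1 H
  atom 6: O, bond orders sum to 2 (valence 2) → 0 H
  atom 7: aromatic c, 2 neighbours → 1 H
  atom 8: aromatic c, 3 neighbours → 0 H
  atom 9: O, bond orders sum to 1 (valence 2) → 1 H
  atom 10: aromatic c, 2 neighbours → 1 H
  atom 11: aromatic c, 3 neighbours → 0 H
  atom 12: C, bond orders sum to 4 (valence 4) → 0 H
  atom 13: O, bond orders sum to 2 (valence 2) → 0 H
  atom 14: O, bond orders sum to 2 (valence 2) → 0 H
  atom 15: C, bond orders sum to 1 (valence 4) → 3 H
Totals → C:9, H:8, O:6.
In Hill order: C9H8O6.

C9H8O6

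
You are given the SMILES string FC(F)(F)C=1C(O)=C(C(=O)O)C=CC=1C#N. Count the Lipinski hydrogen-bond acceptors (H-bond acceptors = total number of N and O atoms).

4

N atoms: 1; O atoms: 3.
Lipinski HBA = 1 + 3 = 4.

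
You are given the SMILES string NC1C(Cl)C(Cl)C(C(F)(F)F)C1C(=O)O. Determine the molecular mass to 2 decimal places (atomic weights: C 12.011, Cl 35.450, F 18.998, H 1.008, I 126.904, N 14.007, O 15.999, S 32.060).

First, the molecular formula is C7H8Cl2F3NO2 (counting implicit H from valence).
  C: 7 × 12.011 = 84.077
  Cl: 2 × 35.450 = 70.900
  F: 3 × 18.998 = 56.994
  H: 8 × 1.008 = 8.064
  N: 1 × 14.007 = 14.007
  O: 2 × 15.999 = 31.998
Sum: 7×12.011 + 2×35.450 + 3×18.998 + 8×1.008 + 1×14.007 + 2×15.999 = 266.040 → 266.04 g/mol.

266.04 g/mol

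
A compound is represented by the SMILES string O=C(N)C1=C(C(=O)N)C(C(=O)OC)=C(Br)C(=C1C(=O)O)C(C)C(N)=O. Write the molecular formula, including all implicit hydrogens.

C14H14BrN3O7

Walk through each heavy atom and fill implicit hydrogens from standard valence (C 4, N 3, O 2, S 2, halogen 1):
  atom 1: O, bond orders sum to 2 (valence 2) → 0 H
  atom 2: C, bond orders sum to 4 (valence 4) → 0 H
  atom 3: N, bond orders sum to 1 (valence 3) → 2 H
  atom 4: C, bond orders sum to 4 (valence 4) → 0 H
  atom 5: C, bond orders sum to 4 (valence 4) → 0 H
  atom 6: C, bond orders sum to 4 (valence 4) → 0 H
  atom 7: O, bond orders sum to 2 (valence 2) → 0 H
  atom 8: N, bond orders sum to 1 (valence 3) → 2 H
  atom 9: C, bond orders sum to 4 (valence 4) → 0 H
  atom 10: C, bond orders sum to 4 (valence 4) → 0 H
  atom 11: O, bond orders sum to 2 (valence 2) → 0 H
  atom 12: O, bond orders sum to 2 (valence 2) → 0 H
  atom 13: C, bond orders sum to 1 (valence 4) → 3 H
  atom 14: C, bond orders sum to 4 (valence 4) → 0 H
  atom 15: Br (halogen, monovalent) → 0 H
  atom 16: C, bond orders sum to 4 (valence 4) → 0 H
  atom 17: C, bond orders sum to 4 (valence 4) → 0 H
  atom 18: C, bond orders sum to 4 (valence 4) → 0 H
  atom 19: O, bond orders sum to 2 (valence 2) → 0 H
  atom 20: O, bond orders sum to 1 (valence 2) → 1 H
  atom 21: C, bond orders sum to 3 (valence 4) → 1 H
  atom 22: C, bond orders sum to 1 (valence 4) → 3 H
  atom 23: C, bond orders sum to 4 (valence 4) → 0 H
  atom 24: N, bond orders sum to 1 (valence 3) → 2 H
  atom 25: O, bond orders sum to 2 (valence 2) → 0 H
Totals → C:14, H:14, Br:1, N:3, O:7.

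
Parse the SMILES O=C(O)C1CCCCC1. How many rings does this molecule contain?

In SMILES, each pair of matching ring-closure digits denotes one ring-closing bond; the number of such bonds equals the number of independent rings.
Ring-closure bonds here: 1.

1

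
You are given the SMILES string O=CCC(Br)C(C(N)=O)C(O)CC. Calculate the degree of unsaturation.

2

Molecular formula: C8H14BrNO3.
DoU = (2C + 2 + N − H − X) / 2, where X is the halogen count and O/S are ignored.
    = (2·8 + 2 + 1 − 14 − 1) / 2 = 4 / 2 = 2.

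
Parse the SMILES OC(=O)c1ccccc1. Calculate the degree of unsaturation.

Molecular formula: C7H6O2.
DoU = (2C + 2 + N − H − X) / 2, where X is the halogen count and O/S are ignored.
    = (2·7 + 2 + 0 − 6 − 0) / 2 = 10 / 2 = 5.

5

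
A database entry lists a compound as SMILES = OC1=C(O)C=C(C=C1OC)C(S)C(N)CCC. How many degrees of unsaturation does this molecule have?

Degree of unsaturation = (number of rings) + (number of π bonds).
Ring closures in the SMILES: 1.
π bonds: 3 double bonds (each 1 DoU) → 3 DoU from unsaturation.
Total DoU = 1 + 3 = 4.

4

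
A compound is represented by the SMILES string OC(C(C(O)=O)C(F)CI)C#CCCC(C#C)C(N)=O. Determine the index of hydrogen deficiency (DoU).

6

Molecular formula: C13H15FINO4.
DoU = (2C + 2 + N − H − X) / 2, where X is the halogen count and O/S are ignored.
    = (2·13 + 2 + 1 − 15 − 2) / 2 = 12 / 2 = 6.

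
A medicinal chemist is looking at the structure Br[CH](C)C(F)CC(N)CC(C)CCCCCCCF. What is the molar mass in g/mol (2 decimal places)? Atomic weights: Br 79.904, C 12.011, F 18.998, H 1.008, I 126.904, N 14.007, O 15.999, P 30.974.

342.31 g/mol

First, the molecular formula is C15H30BrF2N (counting implicit H from valence).
  Br: 1 × 79.904 = 79.904
  C: 15 × 12.011 = 180.165
  F: 2 × 18.998 = 37.996
  H: 30 × 1.008 = 30.240
  N: 1 × 14.007 = 14.007
Sum: 1×79.904 + 15×12.011 + 2×18.998 + 30×1.008 + 1×14.007 = 342.312 → 342.31 g/mol.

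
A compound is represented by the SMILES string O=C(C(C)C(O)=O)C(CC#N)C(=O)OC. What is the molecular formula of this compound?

C9H11NO5

Walk through each heavy atom and fill implicit hydrogens from standard valence (C 4, N 3, O 2, S 2, halogen 1):
  atom 1: O, bond orders sum to 2 (valence 2) → 0 H
  atom 2: C, bond orders sum to 4 (valence 4) → 0 H
  atom 3: C, bond orders sum to 3 (valence 4) → 1 H
  atom 4: C, bond orders sum to 1 (valence 4) → 3 H
  atom 5: C, bond orders sum to 4 (valence 4) → 0 H
  atom 6: O, bond orders sum to 1 (valence 2) → 1 H
  atom 7: O, bond orders sum to 2 (valence 2) → 0 H
  atom 8: C, bond orders sum to 3 (valence 4) → 1 H
  atom 9: C, bond orders sum to 2 (valence 4) → 2 H
  atom 10: C, bond orders sum to 4 (valence 4) → 0 H
  atom 11: N, bond orders sum to 3 (valence 3) → 0 H
  atom 12: C, bond orders sum to 4 (valence 4) → 0 H
  atom 13: O, bond orders sum to 2 (valence 2) → 0 H
  atom 14: O, bond orders sum to 2 (valence 2) → 0 H
  atom 15: C, bond orders sum to 1 (valence 4) → 3 H
Totals → C:9, H:11, N:1, O:5.
In Hill order: C9H11NO5.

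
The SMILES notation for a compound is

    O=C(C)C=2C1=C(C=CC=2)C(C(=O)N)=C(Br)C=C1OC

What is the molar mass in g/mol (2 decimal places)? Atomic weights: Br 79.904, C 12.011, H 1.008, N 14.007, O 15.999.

322.16 g/mol

First, the molecular formula is C14H12BrNO3 (counting implicit H from valence).
  Br: 1 × 79.904 = 79.904
  C: 14 × 12.011 = 168.154
  H: 12 × 1.008 = 12.096
  N: 1 × 14.007 = 14.007
  O: 3 × 15.999 = 47.997
Sum: 1×79.904 + 14×12.011 + 12×1.008 + 1×14.007 + 3×15.999 = 322.158 → 322.16 g/mol.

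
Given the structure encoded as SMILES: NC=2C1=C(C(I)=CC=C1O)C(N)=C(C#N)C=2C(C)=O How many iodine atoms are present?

1

Scan the SMILES for I atoms (remember two-letter symbols like Cl and Br are single atoms).
Iodine count: 1.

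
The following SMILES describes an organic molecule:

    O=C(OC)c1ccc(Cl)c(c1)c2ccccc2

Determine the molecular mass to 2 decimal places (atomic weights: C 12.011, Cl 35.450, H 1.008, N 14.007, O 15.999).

246.69 g/mol

First, the molecular formula is C14H11ClO2 (counting implicit H from valence).
  C: 14 × 12.011 = 168.154
  Cl: 1 × 35.450 = 35.450
  H: 11 × 1.008 = 11.088
  O: 2 × 15.999 = 31.998
Sum: 14×12.011 + 1×35.450 + 11×1.008 + 2×15.999 = 246.690 → 246.69 g/mol.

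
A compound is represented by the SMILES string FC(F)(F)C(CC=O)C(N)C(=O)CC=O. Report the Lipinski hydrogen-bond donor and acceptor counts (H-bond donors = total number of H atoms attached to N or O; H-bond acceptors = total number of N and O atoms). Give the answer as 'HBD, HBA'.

2, 4

Donors: find every N or O and count the H atoms it carries.
  atom 8 (O): bond orders sum to 2 → 0 H
  atom 10 (N): bond orders sum to 1 → 2 H
  atom 12 (O): bond orders sum to 2 → 0 H
  atom 15 (O): bond orders sum to 2 → 0 H
Lipinski HBD = 2.
Acceptors: N atoms = 1, O atoms = 3 → HBA = 4.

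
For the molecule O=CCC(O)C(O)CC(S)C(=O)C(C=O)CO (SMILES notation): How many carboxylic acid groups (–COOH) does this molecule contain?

0

Scan the SMILES for the carboxylic acid motif — none present.
Groups that are present: 2 aldehyde, 3 hydroxyl, 1 ketone, 1 thiol.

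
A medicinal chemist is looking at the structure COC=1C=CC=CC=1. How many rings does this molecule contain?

1

In SMILES, each pair of matching ring-closure digits denotes one ring-closing bond; the number of such bonds equals the number of independent rings.
Ring-closure bonds here: 1.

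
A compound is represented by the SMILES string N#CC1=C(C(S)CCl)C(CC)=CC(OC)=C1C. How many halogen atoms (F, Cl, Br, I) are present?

Halogen atoms appear at heavy-atom position 8 (1×Cl).
Other groups present: 1 ether, 1 nitrile, 1 thiol.
Halogen count: 1.

1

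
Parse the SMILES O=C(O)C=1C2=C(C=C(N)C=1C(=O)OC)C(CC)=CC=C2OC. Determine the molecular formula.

C16H17NO5

Walk through each heavy atom and fill implicit hydrogens from standard valence (C 4, N 3, O 2, S 2, halogen 1):
  atom 1: O, bond orders sum to 2 (valence 2) → 0 H
  atom 2: C, bond orders sum to 4 (valence 4) → 0 H
  atom 3: O, bond orders sum to 1 (valence 2) → 1 H
  atom 4: C, bond orders sum to 4 (valence 4) → 0 H
  atom 5: C, bond orders sum to 4 (valence 4) → 0 H
  atom 6: C, bond orders sum to 4 (valence 4) → 0 H
  atom 7: C, bond orders sum to 3 (valence 4) → 1 H
  atom 8: C, bond orders sum to 4 (valence 4) → 0 H
  atom 9: N, bond orders sum to 1 (valence 3) → 2 H
  atom 10: C, bond orders sum to 4 (valence 4) → 0 H
  atom 11: C, bond orders sum to 4 (valence 4) → 0 H
  atom 12: O, bond orders sum to 2 (valence 2) → 0 H
  atom 13: O, bond orders sum to 2 (valence 2) → 0 H
  atom 14: C, bond orders sum to 1 (valence 4) → 3 H
  atom 15: C, bond orders sum to 4 (valence 4) → 0 H
  atom 16: C, bond orders sum to 2 (valence 4) → 2 H
  atom 17: C, bond orders sum to 1 (valence 4) → 3 H
  atom 18: C, bond orders sum to 3 (valence 4) → 1 H
  atom 19: C, bond orders sum to 3 (valence 4) → 1 H
  atom 20: C, bond orders sum to 4 (valence 4) → 0 H
  atom 21: O, bond orders sum to 2 (valence 2) → 0 H
  atom 22: C, bond orders sum to 1 (valence 4) → 3 H
Totals → C:16, H:17, N:1, O:5.
In Hill order: C16H17NO5.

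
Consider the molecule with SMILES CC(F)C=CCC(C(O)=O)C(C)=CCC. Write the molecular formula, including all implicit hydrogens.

C12H19FO2

Walk through each heavy atom and fill implicit hydrogens from standard valence (C 4, N 3, O 2, S 2, halogen 1):
  atom 1: C, bond orders sum to 1 (valence 4) → 3 H
  atom 2: C, bond orders sum to 3 (valence 4) → 1 H
  atom 3: F (halogen, monovalent) → 0 H
  atom 4: C, bond orders sum to 3 (valence 4) → 1 H
  atom 5: C, bond orders sum to 3 (valence 4) → 1 H
  atom 6: C, bond orders sum to 2 (valence 4) → 2 H
  atom 7: C, bond orders sum to 3 (valence 4) → 1 H
  atom 8: C, bond orders sum to 4 (valence 4) → 0 H
  atom 9: O, bond orders sum to 1 (valence 2) → 1 H
  atom 10: O, bond orders sum to 2 (valence 2) → 0 H
  atom 11: C, bond orders sum to 4 (valence 4) → 0 H
  atom 12: C, bond orders sum to 1 (valence 4) → 3 H
  atom 13: C, bond orders sum to 3 (valence 4) → 1 H
  atom 14: C, bond orders sum to 2 (valence 4) → 2 H
  atom 15: C, bond orders sum to 1 (valence 4) → 3 H
Totals → C:12, H:19, F:1, O:2.
In Hill order: C12H19FO2.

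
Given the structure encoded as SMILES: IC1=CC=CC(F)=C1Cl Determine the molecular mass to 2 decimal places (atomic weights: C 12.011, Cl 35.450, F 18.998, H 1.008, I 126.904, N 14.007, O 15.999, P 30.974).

256.44 g/mol

First, the molecular formula is C6H3ClFI (counting implicit H from valence).
  C: 6 × 12.011 = 72.066
  Cl: 1 × 35.450 = 35.450
  F: 1 × 18.998 = 18.998
  H: 3 × 1.008 = 3.024
  I: 1 × 126.904 = 126.904
Sum: 6×12.011 + 1×35.450 + 1×18.998 + 3×1.008 + 1×126.904 = 256.442 → 256.44 g/mol.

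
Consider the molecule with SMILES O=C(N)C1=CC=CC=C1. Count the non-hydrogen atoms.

9

Every atom symbol written in the SMILES (organic subset) is one heavy atom; implicit H are not written.
Heavy atoms by element → C:7, N:1, O:1.
Total: 9.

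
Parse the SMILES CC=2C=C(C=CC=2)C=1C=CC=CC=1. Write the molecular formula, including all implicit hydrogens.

Walk through each heavy atom and fill implicit hydrogens from standard valence (C 4, N 3, O 2, S 2, halogen 1):
  atom 1: C, bond orders sum to 1 (valence 4) → 3 H
  atom 2: C, bond orders sum to 4 (valence 4) → 0 H
  atom 3: C, bond orders sum to 3 (valence 4) → 1 H
  atom 4: C, bond orders sum to 4 (valence 4) → 0 H
  atom 5: C, bond orders sum to 3 (valence 4) → 1 H
  atom 6: C, bond orders sum to 3 (valence 4) → 1 H
  atom 7: C, bond orders sum to 3 (valence 4) → 1 H
  atom 8: C, bond orders sum to 4 (valence 4) → 0 H
  atom 9: C, bond orders sum to 3 (valence 4) → 1 H
  atom 10: C, bond orders sum to 3 (valence 4) → 1 H
  atom 11: C, bond orders sum to 3 (valence 4) → 1 H
  atom 12: C, bond orders sum to 3 (valence 4) → 1 H
  atom 13: C, bond orders sum to 3 (valence 4) → 1 H
Totals → C:13, H:12.
In Hill order: C13H12.

C13H12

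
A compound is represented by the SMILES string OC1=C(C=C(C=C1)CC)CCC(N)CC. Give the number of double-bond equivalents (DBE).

Degree of unsaturation = (number of rings) + (number of π bonds).
Ring closures in the SMILES: 1.
π bonds: 3 double bonds (each 1 DoU) → 3 DoU from unsaturation.
Total DoU = 1 + 3 = 4.

4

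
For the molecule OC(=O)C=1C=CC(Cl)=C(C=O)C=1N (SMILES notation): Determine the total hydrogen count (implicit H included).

6

Walk through each heavy atom and fill implicit hydrogens from standard valence (C 4, N 3, O 2, S 2, halogen 1):
  atom 1: O, bond orders sum to 1 (valence 2) → 1 H
  atom 2: C, bond orders sum to 4 (valence 4) → 0 H
  atom 3: O, bond orders sum to 2 (valence 2) → 0 H
  atom 4: C, bond orders sum to 4 (valence 4) → 0 H
  atom 5: C, bond orders sum to 3 (valence 4) → 1 H
  atom 6: C, bond orders sum to 3 (valence 4) → 1 H
  atom 7: C, bond orders sum to 4 (valence 4) → 0 H
  atom 8: Cl (halogen, monovalent) → 0 H
  atom 9: C, bond orders sum to 4 (valence 4) → 0 H
  atom 10: C, bond orders sum to 3 (valence 4) → 1 H
  atom 11: O, bond orders sum to 2 (valence 2) → 0 H
  atom 12: C, bond orders sum to 4 (valence 4) → 0 H
  atom 13: N, bond orders sum to 1 (valence 3) → 2 H
Total hydrogens: 6.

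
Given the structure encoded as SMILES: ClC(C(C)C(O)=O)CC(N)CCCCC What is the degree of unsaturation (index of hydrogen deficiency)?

Molecular formula: C11H22ClNO2.
DoU = (2C + 2 + N − H − X) / 2, where X is the halogen count and O/S are ignored.
    = (2·11 + 2 + 1 − 22 − 1) / 2 = 2 / 2 = 1.

1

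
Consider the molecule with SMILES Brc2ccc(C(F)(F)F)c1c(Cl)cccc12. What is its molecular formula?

C11H5BrClF3

Walk through each heavy atom and fill implicit hydrogens from standard valence (C 4, N 3, O 2, S 2, halogen 1); for lowercase aromatic atoms, an aromatic c carries 1 H when it has two neighbours and 0 H with three, and aromatic n carries 0 H:
  atom 1: Br (halogen, monovalent) → 0 H
  atom 2: aromatic c, 3 neighbours → 0 H
  atom 3: aromatic c, 2 neighbours → 1 H
  atom 4: aromatic c, 2 neighbours → 1 H
  atom 5: aromatic c, 3 neighbours → 0 H
  atom 6: C, bond orders sum to 4 (valence 4) → 0 H
  atom 7: F (halogen, monovalent) → 0 H
  atom 8: F (halogen, monovalent) → 0 H
  atom 9: F (halogen, monovalent) → 0 H
  atom 10: aromatic c, 3 neighbours → 0 H
  atom 11: aromatic c, 3 neighbours → 0 H
  atom 12: Cl (halogen, monovalent) → 0 H
  atom 13: aromatic c, 2 neighbours → 1 H
  atom 14: aromatic c, 2 neighbours → 1 H
  atom 15: aromatic c, 2 neighbours → 1 H
  atom 16: aromatic c, 3 neighbours → 0 H
Totals → C:11, H:5, Br:1, Cl:1, F:3.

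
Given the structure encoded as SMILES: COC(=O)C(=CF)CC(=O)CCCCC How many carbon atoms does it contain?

11

Count every carbon token in the SMILES (each C, including those in ring-closure positions and inside branches).
Carbon count: 11.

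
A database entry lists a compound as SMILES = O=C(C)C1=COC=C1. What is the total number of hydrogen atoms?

6

Walk through each heavy atom and fill implicit hydrogens from standard valence (C 4, N 3, O 2, S 2, halogen 1):
  atom 1: O, bond orders sum to 2 (valence 2) → 0 H
  atom 2: C, bond orders sum to 4 (valence 4) → 0 H
  atom 3: C, bond orders sum to 1 (valence 4) → 3 H
  atom 4: C, bond orders sum to 4 (valence 4) → 0 H
  atom 5: C, bond orders sum to 3 (valence 4) → 1 H
  atom 6: O, bond orders sum to 2 (valence 2) → 0 H
  atom 7: C, bond orders sum to 3 (valence 4) → 1 H
  atom 8: C, bond orders sum to 3 (valence 4) → 1 H
Total hydrogens: 6.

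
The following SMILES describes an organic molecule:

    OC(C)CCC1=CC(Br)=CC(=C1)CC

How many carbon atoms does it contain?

12

Count every carbon token in the SMILES (each C, including those in ring-closure positions and inside branches).
Carbon count: 12.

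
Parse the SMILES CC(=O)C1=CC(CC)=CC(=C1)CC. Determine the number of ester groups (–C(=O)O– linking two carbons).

Scan the SMILES for the ester motif — none present.
Groups that are present: 1 ketone.

0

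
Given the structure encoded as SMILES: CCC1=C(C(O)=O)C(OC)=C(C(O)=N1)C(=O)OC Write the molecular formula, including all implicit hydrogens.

C11H13NO6

Walk through each heavy atom and fill implicit hydrogens from standard valence (C 4, N 3, O 2, S 2, halogen 1):
  atom 1: C, bond orders sum to 1 (valence 4) → 3 H
  atom 2: C, bond orders sum to 2 (valence 4) → 2 H
  atom 3: C, bond orders sum to 4 (valence 4) → 0 H
  atom 4: C, bond orders sum to 4 (valence 4) → 0 H
  atom 5: C, bond orders sum to 4 (valence 4) → 0 H
  atom 6: O, bond orders sum to 1 (valence 2) → 1 H
  atom 7: O, bond orders sum to 2 (valence 2) → 0 H
  atom 8: C, bond orders sum to 4 (valence 4) → 0 H
  atom 9: O, bond orders sum to 2 (valence 2) → 0 H
  atom 10: C, bond orders sum to 1 (valence 4) → 3 H
  atom 11: C, bond orders sum to 4 (valence 4) → 0 H
  atom 12: C, bond orders sum to 4 (valence 4) → 0 H
  atom 13: O, bond orders sum to 1 (valence 2) → 1 H
  atom 14: N, bond orders sum to 3 (valence 3) → 0 H
  atom 15: C, bond orders sum to 4 (valence 4) → 0 H
  atom 16: O, bond orders sum to 2 (valence 2) → 0 H
  atom 17: O, bond orders sum to 2 (valence 2) → 0 H
  atom 18: C, bond orders sum to 1 (valence 4) → 3 H
Totals → C:11, H:13, N:1, O:6.
In Hill order: C11H13NO6.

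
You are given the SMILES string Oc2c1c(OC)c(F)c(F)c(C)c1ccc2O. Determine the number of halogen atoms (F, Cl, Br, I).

2

Halogen atoms appear at heavy-atom positions 8, 10 (2×F).
Other groups present: 1 ether, 2 hydroxyl.
Halogen count: 2.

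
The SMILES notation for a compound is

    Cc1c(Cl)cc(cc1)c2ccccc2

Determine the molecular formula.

Walk through each heavy atom and fill implicit hydrogens from standard valence (C 4, N 3, O 2, S 2, halogen 1); for lowercase aromatic atoms, an aromatic c carries 1 H when it has two neighbours and 0 H with three, and aromatic n carries 0 H:
  atom 1: C, bond orders sum to 1 (valence 4) → 3 H
  atom 2: aromatic c, 3 neighbours → 0 H
  atom 3: aromatic c, 3 neighbours → 0 H
  atom 4: Cl (halogen, monovalent) → 0 H
  atom 5: aromatic c, 2 neighbours → 1 H
  atom 6: aromatic c, 3 neighbours → 0 H
  atom 7: aromatic c, 2 neighbours → 1 H
  atom 8: aromatic c, 2 neighbours → 1 H
  atom 9: aromatic c, 3 neighbours → 0 H
  atom 10: aromatic c, 2 neighbours → 1 H
  atom 11: aromatic c, 2 neighbours → 1 H
  atom 12: aromatic c, 2 neighbours → 1 H
  atom 13: aromatic c, 2 neighbours → 1 H
  atom 14: aromatic c, 2 neighbours → 1 H
Totals → C:13, H:11, Cl:1.

C13H11Cl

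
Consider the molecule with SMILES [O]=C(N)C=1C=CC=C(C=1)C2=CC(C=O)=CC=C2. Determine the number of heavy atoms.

Every atom symbol written in the SMILES (organic subset) is one heavy atom; implicit H are not written.
Heavy atoms by element → C:14, N:1, O:2.
Total: 17.

17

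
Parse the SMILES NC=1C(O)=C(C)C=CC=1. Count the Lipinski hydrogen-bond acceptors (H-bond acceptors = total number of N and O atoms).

2

N atoms: 1; O atoms: 1.
Lipinski HBA = 1 + 1 = 2.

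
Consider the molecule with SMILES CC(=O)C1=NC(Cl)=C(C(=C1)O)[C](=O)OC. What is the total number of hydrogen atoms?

8

Walk through each heavy atom and fill implicit hydrogens from standard valence (C 4, N 3, O 2, S 2, halogen 1):
  atom 1: C, bond orders sum to 1 (valence 4) → 3 H
  atom 2: C, bond orders sum to 4 (valence 4) → 0 H
  atom 3: O, bond orders sum to 2 (valence 2) → 0 H
  atom 4: C, bond orders sum to 4 (valence 4) → 0 H
  atom 5: N, bond orders sum to 3 (valence 3) → 0 H
  atom 6: C, bond orders sum to 4 (valence 4) → 0 H
  atom 7: Cl (halogen, monovalent) → 0 H
  atom 8: C, bond orders sum to 4 (valence 4) → 0 H
  atom 9: C, bond orders sum to 4 (valence 4) → 0 H
  atom 10: C, bond orders sum to 3 (valence 4) → 1 H
  atom 11: O, bond orders sum to 1 (valence 2) → 1 H
  atom 12: C with explicit H count 0
  atom 13: O, bond orders sum to 2 (valence 2) → 0 H
  atom 14: O, bond orders sum to 2 (valence 2) → 0 H
  atom 15: C, bond orders sum to 1 (valence 4) → 3 H
Total hydrogens: 8.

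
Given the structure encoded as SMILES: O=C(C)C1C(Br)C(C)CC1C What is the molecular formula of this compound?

Walk through each heavy atom and fill implicit hydrogens from standard valence (C 4, N 3, O 2, S 2, halogen 1):
  atom 1: O, bond orders sum to 2 (valence 2) → 0 H
  atom 2: C, bond orders sum to 4 (valence 4) → 0 H
  atom 3: C, bond orders sum to 1 (valence 4) → 3 H
  atom 4: C, bond orders sum to 3 (valence 4) → 1 H
  atom 5: C, bond orders sum to 3 (valence 4) → 1 H
  atom 6: Br (halogen, monovalent) → 0 H
  atom 7: C, bond orders sum to 3 (valence 4) → 1 H
  atom 8: C, bond orders sum to 1 (valence 4) → 3 H
  atom 9: C, bond orders sum to 2 (valence 4) → 2 H
  atom 10: C, bond orders sum to 3 (valence 4) → 1 H
  atom 11: C, bond orders sum to 1 (valence 4) → 3 H
Totals → C:9, H:15, Br:1, O:1.
In Hill order: C9H15BrO.

C9H15BrO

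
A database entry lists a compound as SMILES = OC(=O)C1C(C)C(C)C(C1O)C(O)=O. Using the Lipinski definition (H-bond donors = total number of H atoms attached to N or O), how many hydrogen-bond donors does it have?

3

Donors: find every N or O and count the H atoms it carries.
  atom 1 (O): bond orders sum to 1 → 1 H
  atom 3 (O): bond orders sum to 2 → 0 H
  atom 11 (O): bond orders sum to 1 → 1 H
  atom 13 (O): bond orders sum to 1 → 1 H
  atom 14 (O): bond orders sum to 2 → 0 H
Lipinski HBD = 3.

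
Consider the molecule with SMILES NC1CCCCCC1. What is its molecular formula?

Walk through each heavy atom and fill implicit hydrogens from standard valence (C 4, N 3, O 2, S 2, halogen 1):
  atom 1: N, bond orders sum to 1 (valence 3) → 2 H
  atom 2: C, bond orders sum to 3 (valence 4) → 1 H
  atom 3: C, bond orders sum to 2 (valence 4) → 2 H
  atom 4: C, bond orders sum to 2 (valence 4) → 2 H
  atom 5: C, bond orders sum to 2 (valence 4) → 2 H
  atom 6: C, bond orders sum to 2 (valence 4) → 2 H
  atom 7: C, bond orders sum to 2 (valence 4) → 2 H
  atom 8: C, bond orders sum to 2 (valence 4) → 2 H
Totals → C:7, H:15, N:1.

C7H15N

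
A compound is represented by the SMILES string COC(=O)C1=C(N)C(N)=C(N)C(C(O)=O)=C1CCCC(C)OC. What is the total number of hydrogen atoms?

23

Walk through each heavy atom and fill implicit hydrogens from standard valence (C 4, N 3, O 2, S 2, halogen 1):
  atom 1: C, bond orders sum to 1 (valence 4) → 3 H
  atom 2: O, bond orders sum to 2 (valence 2) → 0 H
  atom 3: C, bond orders sum to 4 (valence 4) → 0 H
  atom 4: O, bond orders sum to 2 (valence 2) → 0 H
  atom 5: C, bond orders sum to 4 (valence 4) → 0 H
  atom 6: C, bond orders sum to 4 (valence 4) → 0 H
  atom 7: N, bond orders sum to 1 (valence 3) → 2 H
  atom 8: C, bond orders sum to 4 (valence 4) → 0 H
  atom 9: N, bond orders sum to 1 (valence 3) → 2 H
  atom 10: C, bond orders sum to 4 (valence 4) → 0 H
  atom 11: N, bond orders sum to 1 (valence 3) → 2 H
  atom 12: C, bond orders sum to 4 (valence 4) → 0 H
  atom 13: C, bond orders sum to 4 (valence 4) → 0 H
  atom 14: O, bond orders sum to 1 (valence 2) → 1 H
  atom 15: O, bond orders sum to 2 (valence 2) → 0 H
  atom 16: C, bond orders sum to 4 (valence 4) → 0 H
  atom 17: C, bond orders sum to 2 (valence 4) → 2 H
  atom 18: C, bond orders sum to 2 (valence 4) → 2 H
  atom 19: C, bond orders sum to 2 (valence 4) → 2 H
  atom 20: C, bond orders sum to 3 (valence 4) → 1 H
  atom 21: C, bond orders sum to 1 (valence 4) → 3 H
  atom 22: O, bond orders sum to 2 (valence 2) → 0 H
  atom 23: C, bond orders sum to 1 (valence 4) → 3 H
Total hydrogens: 23.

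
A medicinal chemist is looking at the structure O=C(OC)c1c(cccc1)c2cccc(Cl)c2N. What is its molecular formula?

Walk through each heavy atom and fill implicit hydrogens from standard valence (C 4, N 3, O 2, S 2, halogen 1); for lowercase aromatic atoms, an aromatic c carries 1 H when it has two neighbours and 0 H with three, and aromatic n carries 0 H:
  atom 1: O, bond orders sum to 2 (valence 2) → 0 H
  atom 2: C, bond orders sum to 4 (valence 4) → 0 H
  atom 3: O, bond orders sum to 2 (valence 2) → 0 H
  atom 4: C, bond orders sum to 1 (valence 4) → 3 H
  atom 5: aromatic c, 3 neighbours → 0 H
  atom 6: aromatic c, 3 neighbours → 0 H
  atom 7: aromatic c, 2 neighbours → 1 H
  atom 8: aromatic c, 2 neighbours → 1 H
  atom 9: aromatic c, 2 neighbours → 1 H
  atom 10: aromatic c, 2 neighbours → 1 H
  atom 11: aromatic c, 3 neighbours → 0 H
  atom 12: aromatic c, 2 neighbours → 1 H
  atom 13: aromatic c, 2 neighbours → 1 H
  atom 14: aromatic c, 2 neighbours → 1 H
  atom 15: aromatic c, 3 neighbours → 0 H
  atom 16: Cl (halogen, monovalent) → 0 H
  atom 17: aromatic c, 3 neighbours → 0 H
  atom 18: N, bond orders sum to 1 (valence 3) → 2 H
Totals → C:14, H:12, Cl:1, N:1, O:2.
In Hill order: C14H12ClNO2.

C14H12ClNO2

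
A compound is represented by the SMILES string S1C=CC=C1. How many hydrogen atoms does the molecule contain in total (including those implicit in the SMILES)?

4

Walk through each heavy atom and fill implicit hydrogens from standard valence (C 4, N 3, O 2, S 2, halogen 1):
  atom 1: S, bond orders sum to 2 (valence 2) → 0 H
  atom 2: C, bond orders sum to 3 (valence 4) → 1 H
  atom 3: C, bond orders sum to 3 (valence 4) → 1 H
  atom 4: C, bond orders sum to 3 (valence 4) → 1 H
  atom 5: C, bond orders sum to 3 (valence 4) → 1 H
Total hydrogens: 4.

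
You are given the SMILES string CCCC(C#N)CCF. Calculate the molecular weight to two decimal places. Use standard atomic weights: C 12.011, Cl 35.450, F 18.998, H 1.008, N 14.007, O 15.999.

129.18 g/mol

First, the molecular formula is C7H12FN (counting implicit H from valence).
  C: 7 × 12.011 = 84.077
  F: 1 × 18.998 = 18.998
  H: 12 × 1.008 = 12.096
  N: 1 × 14.007 = 14.007
Sum: 7×12.011 + 1×18.998 + 12×1.008 + 1×14.007 = 129.178 → 129.18 g/mol.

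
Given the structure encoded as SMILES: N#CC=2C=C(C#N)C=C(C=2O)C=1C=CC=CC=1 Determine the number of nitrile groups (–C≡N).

2

The nitrile motif appears at heavy-atom positions 2, 6 in the SMILES.
Other groups present: 1 hydroxyl.
Nitrile count: 2.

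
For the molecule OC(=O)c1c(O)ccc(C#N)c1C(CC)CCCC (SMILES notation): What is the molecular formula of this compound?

C15H19NO3

Walk through each heavy atom and fill implicit hydrogens from standard valence (C 4, N 3, O 2, S 2, halogen 1); for lowercase aromatic atoms, an aromatic c carries 1 H when it has two neighbours and 0 H with three, and aromatic n carries 0 H:
  atom 1: O, bond orders sum to 1 (valence 2) → 1 H
  atom 2: C, bond orders sum to 4 (valence 4) → 0 H
  atom 3: O, bond orders sum to 2 (valence 2) → 0 H
  atom 4: aromatic c, 3 neighbours → 0 H
  atom 5: aromatic c, 3 neighbours → 0 H
  atom 6: O, bond orders sum to 1 (valence 2) → 1 H
  atom 7: aromatic c, 2 neighbours → 1 H
  atom 8: aromatic c, 2 neighbours → 1 H
  atom 9: aromatic c, 3 neighbours → 0 H
  atom 10: C, bond orders sum to 4 (valence 4) → 0 H
  atom 11: N, bond orders sum to 3 (valence 3) → 0 H
  atom 12: aromatic c, 3 neighbours → 0 H
  atom 13: C, bond orders sum to 3 (valence 4) → 1 H
  atom 14: C, bond orders sum to 2 (valence 4) → 2 H
  atom 15: C, bond orders sum to 1 (valence 4) → 3 H
  atom 16: C, bond orders sum to 2 (valence 4) → 2 H
  atom 17: C, bond orders sum to 2 (valence 4) → 2 H
  atom 18: C, bond orders sum to 2 (valence 4) → 2 H
  atom 19: C, bond orders sum to 1 (valence 4) → 3 H
Totals → C:15, H:19, N:1, O:3.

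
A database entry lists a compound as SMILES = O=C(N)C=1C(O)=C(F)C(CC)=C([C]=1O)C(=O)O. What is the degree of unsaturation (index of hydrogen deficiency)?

Molecular formula: C10H10FNO5.
DoU = (2C + 2 + N − H − X) / 2, where X is the halogen count and O/S are ignored.
    = (2·10 + 2 + 1 − 10 − 1) / 2 = 12 / 2 = 6.

6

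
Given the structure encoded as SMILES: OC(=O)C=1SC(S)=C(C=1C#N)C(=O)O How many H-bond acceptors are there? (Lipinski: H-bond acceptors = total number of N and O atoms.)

N atoms: 1; O atoms: 4.
Lipinski HBA = 1 + 4 = 5.

5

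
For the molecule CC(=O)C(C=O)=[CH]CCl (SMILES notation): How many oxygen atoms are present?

Scan the SMILES for O atoms (remember two-letter symbols like Cl and Br are single atoms).
Oxygen count: 2.

2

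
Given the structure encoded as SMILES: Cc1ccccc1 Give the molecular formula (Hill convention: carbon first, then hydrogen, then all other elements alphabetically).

C7H8

Walk through each heavy atom and fill implicit hydrogens from standard valence (C 4, N 3, O 2, S 2, halogen 1); for lowercase aromatic atoms, an aromatic c carries 1 H when it has two neighbours and 0 H with three, and aromatic n carries 0 H:
  atom 1: C, bond orders sum to 1 (valence 4) → 3 H
  atom 2: aromatic c, 3 neighbours → 0 H
  atom 3: aromatic c, 2 neighbours → 1 H
  atom 4: aromatic c, 2 neighbours → 1 H
  atom 5: aromatic c, 2 neighbours → 1 H
  atom 6: aromatic c, 2 neighbours → 1 H
  atom 7: aromatic c, 2 neighbours → 1 H
Totals → C:7, H:8.
In Hill order: C7H8.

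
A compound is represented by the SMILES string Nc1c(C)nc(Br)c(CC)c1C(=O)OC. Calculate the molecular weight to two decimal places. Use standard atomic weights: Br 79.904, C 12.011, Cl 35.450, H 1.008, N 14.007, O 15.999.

273.13 g/mol

First, the molecular formula is C10H13BrN2O2 (counting implicit H from valence).
  Br: 1 × 79.904 = 79.904
  C: 10 × 12.011 = 120.110
  H: 13 × 1.008 = 13.104
  N: 2 × 14.007 = 28.014
  O: 2 × 15.999 = 31.998
Sum: 1×79.904 + 10×12.011 + 13×1.008 + 2×14.007 + 2×15.999 = 273.130 → 273.13 g/mol.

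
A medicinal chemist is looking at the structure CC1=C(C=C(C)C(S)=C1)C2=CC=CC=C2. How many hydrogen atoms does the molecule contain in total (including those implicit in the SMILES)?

Walk through each heavy atom and fill implicit hydrogens from standard valence (C 4, N 3, O 2, S 2, halogen 1):
  atom 1: C, bond orders sum to 1 (valence 4) → 3 H
  atom 2: C, bond orders sum to 4 (valence 4) → 0 H
  atom 3: C, bond orders sum to 4 (valence 4) → 0 H
  atom 4: C, bond orders sum to 3 (valence 4) → 1 H
  atom 5: C, bond orders sum to 4 (valence 4) → 0 H
  atom 6: C, bond orders sum to 1 (valence 4) → 3 H
  atom 7: C, bond orders sum to 4 (valence 4) → 0 H
  atom 8: S, bond orders sum to 1 (valence 2) → 1 H
  atom 9: C, bond orders sum to 3 (valence 4) → 1 H
  atom 10: C, bond orders sum to 4 (valence 4) → 0 H
  atom 11: C, bond orders sum to 3 (valence 4) → 1 H
  atom 12: C, bond orders sum to 3 (valence 4) → 1 H
  atom 13: C, bond orders sum to 3 (valence 4) → 1 H
  atom 14: C, bond orders sum to 3 (valence 4) → 1 H
  atom 15: C, bond orders sum to 3 (valence 4) → 1 H
Total hydrogens: 14.

14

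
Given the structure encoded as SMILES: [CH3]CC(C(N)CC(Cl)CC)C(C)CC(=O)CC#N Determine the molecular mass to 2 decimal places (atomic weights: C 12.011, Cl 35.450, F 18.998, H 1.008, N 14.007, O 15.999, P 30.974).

First, the molecular formula is C14H25ClN2O (counting implicit H from valence).
  C: 14 × 12.011 = 168.154
  Cl: 1 × 35.450 = 35.450
  H: 25 × 1.008 = 25.200
  N: 2 × 14.007 = 28.014
  O: 1 × 15.999 = 15.999
Sum: 14×12.011 + 1×35.450 + 25×1.008 + 2×14.007 + 1×15.999 = 272.817 → 272.82 g/mol.

272.82 g/mol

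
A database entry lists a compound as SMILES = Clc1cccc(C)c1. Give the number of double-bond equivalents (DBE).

Molecular formula: C7H7Cl.
DoU = (2C + 2 + N − H − X) / 2, where X is the halogen count and O/S are ignored.
    = (2·7 + 2 + 0 − 7 − 1) / 2 = 8 / 2 = 4.

4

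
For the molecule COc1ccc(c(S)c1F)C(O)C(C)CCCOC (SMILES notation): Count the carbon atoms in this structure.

Count every carbon token in the SMILES (each C, including those in ring-closure positions and inside branches).
Carbon count: 14.

14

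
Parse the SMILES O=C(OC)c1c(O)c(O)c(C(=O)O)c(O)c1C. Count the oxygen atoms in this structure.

Scan the SMILES for O atoms (remember two-letter symbols like Cl and Br are single atoms).
Oxygen count: 7.

7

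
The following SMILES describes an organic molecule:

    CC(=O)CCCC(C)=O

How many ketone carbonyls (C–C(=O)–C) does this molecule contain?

The ketone motif appears at heavy-atom positions 2, 7 in the SMILES.
Ketone count: 2.

2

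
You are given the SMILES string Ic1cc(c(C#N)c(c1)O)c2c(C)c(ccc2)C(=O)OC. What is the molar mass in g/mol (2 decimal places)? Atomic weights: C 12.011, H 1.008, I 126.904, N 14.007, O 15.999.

393.18 g/mol

First, the molecular formula is C16H12INO3 (counting implicit H from valence).
  C: 16 × 12.011 = 192.176
  H: 12 × 1.008 = 12.096
  I: 1 × 126.904 = 126.904
  N: 1 × 14.007 = 14.007
  O: 3 × 15.999 = 47.997
Sum: 16×12.011 + 12×1.008 + 1×126.904 + 1×14.007 + 3×15.999 = 393.180 → 393.18 g/mol.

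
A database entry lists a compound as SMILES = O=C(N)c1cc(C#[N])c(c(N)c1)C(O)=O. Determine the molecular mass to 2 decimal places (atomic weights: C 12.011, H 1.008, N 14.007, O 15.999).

First, the molecular formula is C9H7N3O3 (counting implicit H from valence).
  C: 9 × 12.011 = 108.099
  H: 7 × 1.008 = 7.056
  N: 3 × 14.007 = 42.021
  O: 3 × 15.999 = 47.997
Sum: 9×12.011 + 7×1.008 + 3×14.007 + 3×15.999 = 205.173 → 205.17 g/mol.

205.17 g/mol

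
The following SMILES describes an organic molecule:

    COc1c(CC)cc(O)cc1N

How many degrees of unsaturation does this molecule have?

4

Molecular formula: C9H13NO2.
DoU = (2C + 2 + N − H − X) / 2, where X is the halogen count and O/S are ignored.
    = (2·9 + 2 + 1 − 13 − 0) / 2 = 8 / 2 = 4.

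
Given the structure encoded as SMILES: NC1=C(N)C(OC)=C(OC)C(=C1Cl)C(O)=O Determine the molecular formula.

C9H11ClN2O4

Walk through each heavy atom and fill implicit hydrogens from standard valence (C 4, N 3, O 2, S 2, halogen 1):
  atom 1: N, bond orders sum to 1 (valence 3) → 2 H
  atom 2: C, bond orders sum to 4 (valence 4) → 0 H
  atom 3: C, bond orders sum to 4 (valence 4) → 0 H
  atom 4: N, bond orders sum to 1 (valence 3) → 2 H
  atom 5: C, bond orders sum to 4 (valence 4) → 0 H
  atom 6: O, bond orders sum to 2 (valence 2) → 0 H
  atom 7: C, bond orders sum to 1 (valence 4) → 3 H
  atom 8: C, bond orders sum to 4 (valence 4) → 0 H
  atom 9: O, bond orders sum to 2 (valence 2) → 0 H
  atom 10: C, bond orders sum to 1 (valence 4) → 3 H
  atom 11: C, bond orders sum to 4 (valence 4) → 0 H
  atom 12: C, bond orders sum to 4 (valence 4) → 0 H
  atom 13: Cl (halogen, monovalent) → 0 H
  atom 14: C, bond orders sum to 4 (valence 4) → 0 H
  atom 15: O, bond orders sum to 1 (valence 2) → 1 H
  atom 16: O, bond orders sum to 2 (valence 2) → 0 H
Totals → C:9, H:11, Cl:1, N:2, O:4.
In Hill order: C9H11ClN2O4.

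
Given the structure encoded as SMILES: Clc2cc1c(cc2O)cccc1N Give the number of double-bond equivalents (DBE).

7

Molecular formula: C10H8ClNO.
DoU = (2C + 2 + N − H − X) / 2, where X is the halogen count and O/S are ignored.
    = (2·10 + 2 + 1 − 8 − 1) / 2 = 14 / 2 = 7.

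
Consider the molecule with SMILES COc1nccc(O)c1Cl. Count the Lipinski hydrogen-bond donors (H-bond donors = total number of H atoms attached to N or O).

Donors: find every N or O and count the H atoms it carries.
  atom 2 (O): bond orders sum to 2 → 0 H
  atom 4 (N): bond orders sum to 3 → 0 H
  atom 8 (O): bond orders sum to 1 → 1 H
Lipinski HBD = 1.

1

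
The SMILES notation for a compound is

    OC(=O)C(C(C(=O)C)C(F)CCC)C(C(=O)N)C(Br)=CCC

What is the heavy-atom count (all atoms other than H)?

Every atom symbol written in the SMILES (organic subset) is one heavy atom; implicit H are not written.
Heavy atoms by element → Br:1, C:15, F:1, N:1, O:4.
Total: 22.

22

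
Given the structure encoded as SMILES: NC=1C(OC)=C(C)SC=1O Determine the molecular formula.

C6H9NO2S

Walk through each heavy atom and fill implicit hydrogens from standard valence (C 4, N 3, O 2, S 2, halogen 1):
  atom 1: N, bond orders sum to 1 (valence 3) → 2 H
  atom 2: C, bond orders sum to 4 (valence 4) → 0 H
  atom 3: C, bond orders sum to 4 (valence 4) → 0 H
  atom 4: O, bond orders sum to 2 (valence 2) → 0 H
  atom 5: C, bond orders sum to 1 (valence 4) → 3 H
  atom 6: C, bond orders sum to 4 (valence 4) → 0 H
  atom 7: C, bond orders sum to 1 (valence 4) → 3 H
  atom 8: S, bond orders sum to 2 (valence 2) → 0 H
  atom 9: C, bond orders sum to 4 (valence 4) → 0 H
  atom 10: O, bond orders sum to 1 (valence 2) → 1 H
Totals → C:6, H:9, N:1, O:2, S:1.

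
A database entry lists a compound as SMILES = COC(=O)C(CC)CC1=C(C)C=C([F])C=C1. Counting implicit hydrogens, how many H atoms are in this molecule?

17

Walk through each heavy atom and fill implicit hydrogens from standard valence (C 4, N 3, O 2, S 2, halogen 1):
  atom 1: C, bond orders sum to 1 (valence 4) → 3 H
  atom 2: O, bond orders sum to 2 (valence 2) → 0 H
  atom 3: C, bond orders sum to 4 (valence 4) → 0 H
  atom 4: O, bond orders sum to 2 (valence 2) → 0 H
  atom 5: C, bond orders sum to 3 (valence 4) → 1 H
  atom 6: C, bond orders sum to 2 (valence 4) → 2 H
  atom 7: C, bond orders sum to 1 (valence 4) → 3 H
  atom 8: C, bond orders sum to 2 (valence 4) → 2 H
  atom 9: C, bond orders sum to 4 (valence 4) → 0 H
  atom 10: C, bond orders sum to 4 (valence 4) → 0 H
  atom 11: C, bond orders sum to 1 (valence 4) → 3 H
  atom 12: C, bond orders sum to 3 (valence 4) → 1 H
  atom 13: C, bond orders sum to 4 (valence 4) → 0 H
  atom 14: F with explicit H count 0
  atom 15: C, bond orders sum to 3 (valence 4) → 1 H
  atom 16: C, bond orders sum to 3 (valence 4) → 1 H
Total hydrogens: 17.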